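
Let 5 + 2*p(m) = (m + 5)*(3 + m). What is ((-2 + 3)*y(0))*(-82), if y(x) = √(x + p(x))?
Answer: -82*√5 ≈ -183.36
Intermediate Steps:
p(m) = -5/2 + (3 + m)*(5 + m)/2 (p(m) = -5/2 + ((m + 5)*(3 + m))/2 = -5/2 + ((5 + m)*(3 + m))/2 = -5/2 + ((3 + m)*(5 + m))/2 = -5/2 + (3 + m)*(5 + m)/2)
y(x) = √(5 + x²/2 + 5*x) (y(x) = √(x + (5 + x²/2 + 4*x)) = √(5 + x²/2 + 5*x))
((-2 + 3)*y(0))*(-82) = ((-2 + 3)*(√(20 + 2*0² + 20*0)/2))*(-82) = (1*(√(20 + 2*0 + 0)/2))*(-82) = (1*(√(20 + 0 + 0)/2))*(-82) = (1*(√20/2))*(-82) = (1*((2*√5)/2))*(-82) = (1*√5)*(-82) = √5*(-82) = -82*√5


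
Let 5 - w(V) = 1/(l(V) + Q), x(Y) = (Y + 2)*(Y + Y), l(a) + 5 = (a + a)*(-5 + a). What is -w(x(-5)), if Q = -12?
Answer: -7414/1483 ≈ -4.9993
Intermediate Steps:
l(a) = -5 + 2*a*(-5 + a) (l(a) = -5 + (a + a)*(-5 + a) = -5 + (2*a)*(-5 + a) = -5 + 2*a*(-5 + a))
x(Y) = 2*Y*(2 + Y) (x(Y) = (2 + Y)*(2*Y) = 2*Y*(2 + Y))
w(V) = 5 - 1/(-17 - 10*V + 2*V²) (w(V) = 5 - 1/((-5 - 10*V + 2*V²) - 12) = 5 - 1/(-17 - 10*V + 2*V²))
-w(x(-5)) = -2*(43 - 5*100*(2 - 5)² + 25*(2*(-5)*(2 - 5)))/(17 - 2*100*(2 - 5)² + 10*(2*(-5)*(2 - 5))) = -2*(43 - 5*(2*(-5)*(-3))² + 25*(2*(-5)*(-3)))/(17 - 2*(2*(-5)*(-3))² + 10*(2*(-5)*(-3))) = -2*(43 - 5*30² + 25*30)/(17 - 2*30² + 10*30) = -2*(43 - 5*900 + 750)/(17 - 2*900 + 300) = -2*(43 - 4500 + 750)/(17 - 1800 + 300) = -2*(-3707)/(-1483) = -2*(-1)*(-3707)/1483 = -1*7414/1483 = -7414/1483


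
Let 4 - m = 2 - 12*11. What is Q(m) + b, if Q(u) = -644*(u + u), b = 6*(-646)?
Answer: -176468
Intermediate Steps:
b = -3876
m = 134 (m = 4 - (2 - 12*11) = 4 - (2 - 132) = 4 - 1*(-130) = 4 + 130 = 134)
Q(u) = -1288*u
Q(m) + b = -1288*134 - 3876 = -172592 - 3876 = -176468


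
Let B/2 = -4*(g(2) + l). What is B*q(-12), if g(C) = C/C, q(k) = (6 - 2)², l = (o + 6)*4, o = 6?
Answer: -6272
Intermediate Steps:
l = 48 (l = (6 + 6)*4 = 12*4 = 48)
q(k) = 16 (q(k) = 4² = 16)
g(C) = 1
B = -392 (B = 2*(-4*(1 + 48)) = 2*(-4*49) = 2*(-196) = -392)
B*q(-12) = -392*16 = -6272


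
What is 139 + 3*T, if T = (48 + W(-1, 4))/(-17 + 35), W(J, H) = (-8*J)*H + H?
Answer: 153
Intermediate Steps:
W(J, H) = H - 8*H*J (W(J, H) = -8*H*J + H = H - 8*H*J)
T = 14/3 (T = (48 + 4*(1 - 8*(-1)))/(-17 + 35) = (48 + 4*(1 + 8))/18 = (48 + 4*9)*(1/18) = (48 + 36)*(1/18) = 84*(1/18) = 14/3 ≈ 4.6667)
139 + 3*T = 139 + 3*(14/3) = 139 + 14 = 153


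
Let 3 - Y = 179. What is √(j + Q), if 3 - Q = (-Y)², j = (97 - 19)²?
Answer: I*√24889 ≈ 157.76*I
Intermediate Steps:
Y = -176 (Y = 3 - 1*179 = 3 - 179 = -176)
j = 6084 (j = 78² = 6084)
Q = -30973 (Q = 3 - (-1*(-176))² = 3 - 1*176² = 3 - 1*30976 = 3 - 30976 = -30973)
√(j + Q) = √(6084 - 30973) = √(-24889) = I*√24889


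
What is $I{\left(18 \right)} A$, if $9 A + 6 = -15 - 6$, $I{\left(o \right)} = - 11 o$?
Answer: $594$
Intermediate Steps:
$A = -3$ ($A = - \frac{2}{3} + \frac{-15 - 6}{9} = - \frac{2}{3} + \frac{1}{9} \left(-21\right) = - \frac{2}{3} - \frac{7}{3} = -3$)
$I{\left(18 \right)} A = \left(-11\right) 18 \left(-3\right) = \left(-198\right) \left(-3\right) = 594$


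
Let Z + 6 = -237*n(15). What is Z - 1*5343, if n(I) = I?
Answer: -8904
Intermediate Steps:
Z = -3561 (Z = -6 - 237*15 = -6 - 3555 = -3561)
Z - 1*5343 = -3561 - 1*5343 = -3561 - 5343 = -8904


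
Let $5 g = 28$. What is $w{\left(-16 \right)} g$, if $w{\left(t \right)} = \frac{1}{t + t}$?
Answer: $- \frac{7}{40} \approx -0.175$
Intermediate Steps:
$w{\left(t \right)} = \frac{1}{2 t}$
$g = \frac{28}{5}$ ($g = \frac{1}{5} \cdot 28 = \frac{28}{5} \approx 5.6$)
$w{\left(-16 \right)} g = \frac{1}{2 \left(-16\right)} \frac{28}{5} = \frac{1}{2} \left(- \frac{1}{16}\right) \frac{28}{5} = \left(- \frac{1}{32}\right) \frac{28}{5} = - \frac{7}{40}$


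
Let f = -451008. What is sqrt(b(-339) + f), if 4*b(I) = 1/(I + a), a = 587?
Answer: 19*I*sqrt(76838770)/248 ≈ 671.57*I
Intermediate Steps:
b(I) = 1/(4*(587 + I)) (b(I) = 1/(4*(I + 587)) = 1/(4*(587 + I)))
sqrt(b(-339) + f) = sqrt(1/(4*(587 - 339)) - 451008) = sqrt((1/4)/248 - 451008) = sqrt((1/4)*(1/248) - 451008) = sqrt(1/992 - 451008) = sqrt(-447399935/992) = 19*I*sqrt(76838770)/248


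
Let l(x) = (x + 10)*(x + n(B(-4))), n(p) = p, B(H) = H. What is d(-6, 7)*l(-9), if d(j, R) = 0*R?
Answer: 0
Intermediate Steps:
l(x) = (-4 + x)*(10 + x) (l(x) = (x + 10)*(x - 4) = (10 + x)*(-4 + x) = (-4 + x)*(10 + x))
d(j, R) = 0
d(-6, 7)*l(-9) = 0*(-40 + (-9)² + 6*(-9)) = 0*(-40 + 81 - 54) = 0*(-13) = 0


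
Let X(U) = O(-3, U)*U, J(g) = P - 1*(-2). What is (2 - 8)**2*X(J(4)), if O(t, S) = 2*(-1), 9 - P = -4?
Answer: -1080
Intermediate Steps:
P = 13 (P = 9 - 1*(-4) = 9 + 4 = 13)
O(t, S) = -2
J(g) = 15 (J(g) = 13 - 1*(-2) = 13 + 2 = 15)
X(U) = -2*U
(2 - 8)**2*X(J(4)) = (2 - 8)**2*(-2*15) = (-6)**2*(-30) = 36*(-30) = -1080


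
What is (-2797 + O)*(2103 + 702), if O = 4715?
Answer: 5379990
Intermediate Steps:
(-2797 + O)*(2103 + 702) = (-2797 + 4715)*(2103 + 702) = 1918*2805 = 5379990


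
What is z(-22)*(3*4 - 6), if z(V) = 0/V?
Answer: 0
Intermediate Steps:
z(V) = 0
z(-22)*(3*4 - 6) = 0*(3*4 - 6) = 0*(12 - 6) = 0*6 = 0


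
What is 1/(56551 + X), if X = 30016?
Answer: 1/86567 ≈ 1.1552e-5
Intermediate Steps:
1/(56551 + X) = 1/(56551 + 30016) = 1/86567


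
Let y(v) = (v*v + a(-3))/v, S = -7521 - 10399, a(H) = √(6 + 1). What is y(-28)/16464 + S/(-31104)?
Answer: 27359/47628 - √7/460992 ≈ 0.57443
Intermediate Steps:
a(H) = √7
S = -17920
y(v) = (√7 + v²)/v (y(v) = (v*v + √7)/v = (v² + √7)/v = (√7 + v²)/v)
y(-28)/16464 + S/(-31104) = (-28 + √7/(-28))/16464 - 17920/(-31104) = (-28 + √7*(-1/28))*(1/16464) - 17920*(-1/31104) = (-28 - √7/28)*(1/16464) + 140/243 = (-1/588 - √7/460992) + 140/243 = 27359/47628 - √7/460992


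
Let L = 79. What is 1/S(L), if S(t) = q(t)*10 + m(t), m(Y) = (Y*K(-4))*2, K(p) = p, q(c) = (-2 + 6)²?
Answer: -1/472 ≈ -0.0021186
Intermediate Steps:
q(c) = 16 (q(c) = 4² = 16)
m(Y) = -8*Y (m(Y) = (Y*(-4))*2 = -4*Y*2 = -8*Y)
S(t) = 160 - 8*t (S(t) = 16*10 - 8*t = 160 - 8*t)
1/S(L) = 1/(160 - 8*79) = 1/(160 - 632) = 1/(-472) = -1/472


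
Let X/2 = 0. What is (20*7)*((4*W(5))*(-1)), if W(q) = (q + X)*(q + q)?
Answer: -28000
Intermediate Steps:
X = 0 (X = 2*0 = 0)
W(q) = 2*q**2 (W(q) = (q + 0)*(q + q) = q*(2*q) = 2*q**2)
(20*7)*((4*W(5))*(-1)) = (20*7)*((4*(2*5**2))*(-1)) = 140*((4*(2*25))*(-1)) = 140*((4*50)*(-1)) = 140*(200*(-1)) = 140*(-200) = -28000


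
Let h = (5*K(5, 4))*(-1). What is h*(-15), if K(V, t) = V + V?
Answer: 750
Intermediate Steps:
K(V, t) = 2*V
h = -50 (h = (5*(2*5))*(-1) = (5*10)*(-1) = 50*(-1) = -50)
h*(-15) = -50*(-15) = 750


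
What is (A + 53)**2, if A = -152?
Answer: 9801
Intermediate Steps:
(A + 53)**2 = (-152 + 53)**2 = (-99)**2 = 9801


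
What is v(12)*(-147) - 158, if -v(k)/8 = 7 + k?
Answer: 22186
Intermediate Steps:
v(k) = -56 - 8*k (v(k) = -8*(7 + k) = -56 - 8*k)
v(12)*(-147) - 158 = (-56 - 8*12)*(-147) - 158 = (-56 - 96)*(-147) - 158 = -152*(-147) - 158 = 22344 - 158 = 22186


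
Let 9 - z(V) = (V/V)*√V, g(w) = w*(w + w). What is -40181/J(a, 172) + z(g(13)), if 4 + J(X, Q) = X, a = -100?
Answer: 41117/104 - 13*√2 ≈ 376.97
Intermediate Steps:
J(X, Q) = -4 + X
g(w) = 2*w² (g(w) = w*(2*w) = 2*w²)
z(V) = 9 - √V (z(V) = 9 - V/V*√V = 9 - √V)
-40181/J(a, 172) + z(g(13)) = -40181/(-4 - 100) + (9 - √(2*13²)) = -40181/(-104) + (9 - √(2*169)) = -40181*(-1/104) + (9 - √338) = 40181/104 + (9 - 13*√2) = 41117/104 - 13*√2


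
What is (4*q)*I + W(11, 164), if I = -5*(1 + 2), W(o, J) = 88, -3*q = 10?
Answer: 288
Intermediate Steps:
q = -10/3 (q = -⅓*10 = -10/3 ≈ -3.3333)
I = -15 (I = -5*3 = -15)
(4*q)*I + W(11, 164) = (4*(-10/3))*(-15) + 88 = -40/3*(-15) + 88 = 200 + 88 = 288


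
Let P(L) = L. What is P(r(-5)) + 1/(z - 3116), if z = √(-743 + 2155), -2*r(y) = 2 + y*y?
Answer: -65530855/4854022 - √353/4854022 ≈ -13.500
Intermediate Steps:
r(y) = -1 - y²/2 (r(y) = -(2 + y*y)/2 = -(2 + y²)/2 = -1 - y²/2)
z = 2*√353 (z = √1412 = 2*√353 ≈ 37.577)
P(r(-5)) + 1/(z - 3116) = (-1 - ½*(-5)²) + 1/(2*√353 - 3116) = (-1 - ½*25) + 1/(-3116 + 2*√353) = (-1 - 25/2) + 1/(-3116 + 2*√353) = -27/2 + 1/(-3116 + 2*√353)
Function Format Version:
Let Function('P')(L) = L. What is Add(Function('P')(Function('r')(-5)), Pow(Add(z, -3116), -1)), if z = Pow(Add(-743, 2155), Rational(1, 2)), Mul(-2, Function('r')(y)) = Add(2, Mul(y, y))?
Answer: Add(Rational(-65530855, 4854022), Mul(Rational(-1, 4854022), Pow(353, Rational(1, 2)))) ≈ -13.500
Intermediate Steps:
Function('r')(y) = Add(-1, Mul(Rational(-1, 2), Pow(y, 2))) (Function('r')(y) = Mul(Rational(-1, 2), Add(2, Mul(y, y))) = Mul(Rational(-1, 2), Add(2, Pow(y, 2))) = Add(-1, Mul(Rational(-1, 2), Pow(y, 2))))
z = Mul(2, Pow(353, Rational(1, 2))) (z = Pow(1412, Rational(1, 2)) = Mul(2, Pow(353, Rational(1, 2))) ≈ 37.577)
Add(Function('P')(Function('r')(-5)), Pow(Add(z, -3116), -1)) = Add(Add(-1, Mul(Rational(-1, 2), Pow(-5, 2))), Pow(Add(Mul(2, Pow(353, Rational(1, 2))), -3116), -1)) = Add(Add(-1, Mul(Rational(-1, 2), 25)), Pow(Add(-3116, Mul(2, Pow(353, Rational(1, 2)))), -1)) = Add(Add(-1, Rational(-25, 2)), Pow(Add(-3116, Mul(2, Pow(353, Rational(1, 2)))), -1)) = Add(Rational(-27, 2), Pow(Add(-3116, Mul(2, Pow(353, Rational(1, 2)))), -1))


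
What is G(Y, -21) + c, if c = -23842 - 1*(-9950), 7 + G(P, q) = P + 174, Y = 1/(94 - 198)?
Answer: -1427401/104 ≈ -13725.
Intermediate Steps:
Y = -1/104 (Y = 1/(-104) = -1/104 ≈ -0.0096154)
G(P, q) = 167 + P (G(P, q) = -7 + (P + 174) = -7 + (174 + P) = 167 + P)
c = -13892 (c = -23842 + 9950 = -13892)
G(Y, -21) + c = (167 - 1/104) - 13892 = 17367/104 - 13892 = -1427401/104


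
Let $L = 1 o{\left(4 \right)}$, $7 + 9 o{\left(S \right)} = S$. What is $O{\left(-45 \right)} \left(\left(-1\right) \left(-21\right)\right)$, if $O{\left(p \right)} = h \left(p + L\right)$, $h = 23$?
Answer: $-21896$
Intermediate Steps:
$o{\left(S \right)} = - \frac{7}{9} + \frac{S}{9}$
$L = - \frac{1}{3}$ ($L = 1 \left(- \frac{7}{9} + \frac{1}{9} \cdot 4\right) = 1 \left(- \frac{7}{9} + \frac{4}{9}\right) = 1 \left(- \frac{1}{3}\right) = - \frac{1}{3} \approx -0.33333$)
$O{\left(p \right)} = - \frac{23}{3} + 23 p$ ($O{\left(p \right)} = 23 \left(p - \frac{1}{3}\right) = 23 \left(- \frac{1}{3} + p\right) = - \frac{23}{3} + 23 p$)
$O{\left(-45 \right)} \left(\left(-1\right) \left(-21\right)\right) = \left(- \frac{23}{3} + 23 \left(-45\right)\right) \left(\left(-1\right) \left(-21\right)\right) = \left(- \frac{23}{3} - 1035\right) 21 = \left(- \frac{3128}{3}\right) 21 = -21896$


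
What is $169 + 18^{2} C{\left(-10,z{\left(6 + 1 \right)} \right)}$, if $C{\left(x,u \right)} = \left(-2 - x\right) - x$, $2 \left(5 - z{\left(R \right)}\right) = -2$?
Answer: $6001$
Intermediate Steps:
$z{\left(R \right)} = 6$ ($z{\left(R \right)} = 5 - -1 = 5 + 1 = 6$)
$C{\left(x,u \right)} = -2 - 2 x$
$169 + 18^{2} C{\left(-10,z{\left(6 + 1 \right)} \right)} = 169 + 18^{2} \left(-2 - -20\right) = 169 + 324 \left(-2 + 20\right) = 169 + 324 \cdot 18 = 169 + 5832 = 6001$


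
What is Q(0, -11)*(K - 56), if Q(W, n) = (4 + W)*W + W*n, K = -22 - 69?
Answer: 0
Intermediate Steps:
K = -91
Q(W, n) = W*n + W*(4 + W) (Q(W, n) = W*(4 + W) + W*n = W*n + W*(4 + W))
Q(0, -11)*(K - 56) = (0*(4 + 0 - 11))*(-91 - 56) = (0*(-7))*(-147) = 0*(-147) = 0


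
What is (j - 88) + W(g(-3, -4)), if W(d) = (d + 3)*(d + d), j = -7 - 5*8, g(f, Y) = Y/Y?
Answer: -127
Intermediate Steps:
g(f, Y) = 1
j = -47 (j = -7 - 40 = -47)
W(d) = 2*d*(3 + d) (W(d) = (3 + d)*(2*d) = 2*d*(3 + d))
(j - 88) + W(g(-3, -4)) = (-47 - 88) + 2*1*(3 + 1) = -135 + 2*1*4 = -135 + 8 = -127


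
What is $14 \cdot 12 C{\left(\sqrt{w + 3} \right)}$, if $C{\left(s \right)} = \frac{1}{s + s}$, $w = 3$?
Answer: $14 \sqrt{6} \approx 34.293$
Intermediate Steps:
$C{\left(s \right)} = \frac{1}{2 s}$
$14 \cdot 12 C{\left(\sqrt{w + 3} \right)} = 14 \cdot 12 \frac{1}{2 \sqrt{3 + 3}} = 168 \frac{1}{2 \sqrt{6}} = 168 \frac{\frac{1}{6} \sqrt{6}}{2} = 168 \frac{\sqrt{6}}{12} = 14 \sqrt{6}$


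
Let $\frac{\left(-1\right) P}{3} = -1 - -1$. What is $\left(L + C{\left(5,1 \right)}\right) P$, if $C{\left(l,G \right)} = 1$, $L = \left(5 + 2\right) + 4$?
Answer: $0$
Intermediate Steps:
$L = 11$ ($L = 7 + 4 = 11$)
$P = 0$ ($P = - 3 \left(-1 - -1\right) = - 3 \left(-1 + 1\right) = \left(-3\right) 0 = 0$)
$\left(L + C{\left(5,1 \right)}\right) P = \left(11 + 1\right) 0 = 12 \cdot 0 = 0$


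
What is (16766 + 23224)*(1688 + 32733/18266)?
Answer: 617160491295/9133 ≈ 6.7575e+7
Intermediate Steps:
(16766 + 23224)*(1688 + 32733/18266) = 39990*(1688 + 32733*(1/18266)) = 39990*(1688 + 32733/18266) = 39990*(30865741/18266) = 617160491295/9133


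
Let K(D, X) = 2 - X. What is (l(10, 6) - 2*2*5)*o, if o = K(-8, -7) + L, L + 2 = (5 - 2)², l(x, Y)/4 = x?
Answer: 320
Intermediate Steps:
l(x, Y) = 4*x
L = 7 (L = -2 + (5 - 2)² = -2 + 3² = -2 + 9 = 7)
o = 16 (o = (2 - 1*(-7)) + 7 = (2 + 7) + 7 = 9 + 7 = 16)
(l(10, 6) - 2*2*5)*o = (4*10 - 2*2*5)*16 = (40 - 4*5)*16 = (40 - 20)*16 = 20*16 = 320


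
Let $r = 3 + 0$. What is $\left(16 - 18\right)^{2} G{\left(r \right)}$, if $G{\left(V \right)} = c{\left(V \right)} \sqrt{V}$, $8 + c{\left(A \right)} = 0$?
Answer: $- 32 \sqrt{3} \approx -55.426$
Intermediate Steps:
$c{\left(A \right)} = -8$ ($c{\left(A \right)} = -8 + 0 = -8$)
$r = 3$
$G{\left(V \right)} = - 8 \sqrt{V}$
$\left(16 - 18\right)^{2} G{\left(r \right)} = \left(16 - 18\right)^{2} \left(- 8 \sqrt{3}\right) = \left(-2\right)^{2} \left(- 8 \sqrt{3}\right) = 4 \left(- 8 \sqrt{3}\right) = - 32 \sqrt{3}$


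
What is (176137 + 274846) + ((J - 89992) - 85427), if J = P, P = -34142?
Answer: 241422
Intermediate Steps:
J = -34142
(176137 + 274846) + ((J - 89992) - 85427) = (176137 + 274846) + ((-34142 - 89992) - 85427) = 450983 + (-124134 - 85427) = 450983 - 209561 = 241422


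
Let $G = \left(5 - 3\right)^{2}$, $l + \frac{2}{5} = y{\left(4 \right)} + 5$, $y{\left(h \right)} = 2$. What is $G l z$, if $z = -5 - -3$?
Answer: $- \frac{264}{5} \approx -52.8$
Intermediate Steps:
$l = \frac{33}{5}$ ($l = - \frac{2}{5} + \left(2 + 5\right) = - \frac{2}{5} + 7 = \frac{33}{5} \approx 6.6$)
$G = 4$ ($G = 2^{2} = 4$)
$z = -2$ ($z = -5 + 3 = -2$)
$G l z = 4 \cdot \frac{33}{5} \left(-2\right) = \frac{132}{5} \left(-2\right) = - \frac{264}{5}$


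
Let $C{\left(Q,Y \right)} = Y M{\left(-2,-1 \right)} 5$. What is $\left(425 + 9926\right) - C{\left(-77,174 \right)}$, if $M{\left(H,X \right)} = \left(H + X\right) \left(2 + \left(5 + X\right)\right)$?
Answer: $26011$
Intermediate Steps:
$M{\left(H,X \right)} = \left(7 + X\right) \left(H + X\right)$ ($M{\left(H,X \right)} = \left(H + X\right) \left(7 + X\right) = \left(7 + X\right) \left(H + X\right)$)
$C{\left(Q,Y \right)} = - 90 Y$ ($C{\left(Q,Y \right)} = Y \left(\left(-1\right)^{2} + 7 \left(-2\right) + 7 \left(-1\right) - -2\right) 5 = Y \left(1 - 14 - 7 + 2\right) 5 = Y \left(-18\right) 5 = - 18 Y 5 = - 90 Y$)
$\left(425 + 9926\right) - C{\left(-77,174 \right)} = \left(425 + 9926\right) - \left(-90\right) 174 = 10351 - -15660 = 10351 + 15660 = 26011$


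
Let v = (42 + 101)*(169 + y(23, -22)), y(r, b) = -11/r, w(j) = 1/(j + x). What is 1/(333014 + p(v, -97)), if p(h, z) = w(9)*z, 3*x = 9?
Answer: 12/3996071 ≈ 3.0029e-6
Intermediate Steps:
x = 3 (x = (⅓)*9 = 3)
w(j) = 1/(3 + j) (w(j) = 1/(j + 3) = 1/(3 + j))
v = 554268/23 (v = (42 + 101)*(169 - 11/23) = 143*(169 - 11*1/23) = 143*(169 - 11/23) = 143*(3876/23) = 554268/23 ≈ 24099.)
p(h, z) = z/12 (p(h, z) = z/(3 + 9) = z/12)
1/(333014 + p(v, -97)) = 1/(333014 + (1/12)*(-97)) = 1/(333014 - 97/12) = 1/(3996071/12) = 12/3996071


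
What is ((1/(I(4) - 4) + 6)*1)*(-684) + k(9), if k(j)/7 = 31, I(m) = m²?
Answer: -3944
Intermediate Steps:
k(j) = 217 (k(j) = 7*31 = 217)
((1/(I(4) - 4) + 6)*1)*(-684) + k(9) = ((1/(4² - 4) + 6)*1)*(-684) + 217 = ((1/(16 - 4) + 6)*1)*(-684) + 217 = ((1/12 + 6)*1)*(-684) + 217 = ((73/12)*1)*(-684) + 217 = (73/12)*(-684) + 217 = -4161 + 217 = -3944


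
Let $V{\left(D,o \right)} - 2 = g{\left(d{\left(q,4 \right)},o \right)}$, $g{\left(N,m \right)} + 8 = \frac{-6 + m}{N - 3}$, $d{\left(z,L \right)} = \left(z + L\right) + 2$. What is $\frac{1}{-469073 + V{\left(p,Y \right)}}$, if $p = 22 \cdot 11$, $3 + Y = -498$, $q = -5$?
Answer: $- \frac{2}{937651} \approx -2.133 \cdot 10^{-6}$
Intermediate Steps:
$Y = -501$ ($Y = -3 - 498 = -501$)
$d{\left(z,L \right)} = 2 + L + z$ ($d{\left(z,L \right)} = \left(L + z\right) + 2 = 2 + L + z$)
$g{\left(N,m \right)} = -8 + \frac{-6 + m}{-3 + N}$ ($g{\left(N,m \right)} = -8 + \frac{-6 + m}{N - 3} = -8 + \frac{-6 + m}{-3 + N}$)
$p = 242$
$V{\left(D,o \right)} = -3 - \frac{o}{2}$ ($V{\left(D,o \right)} = 2 + \frac{18 + o - 8 \left(2 + 4 - 5\right)}{-3 + \left(2 + 4 - 5\right)} = 2 + \frac{18 + o - 8}{-3 + 1} = 2 + \frac{18 + o - 8}{-2} = 2 - \frac{10 + o}{2} = 2 - \left(5 + \frac{o}{2}\right) = -3 - \frac{o}{2}$)
$\frac{1}{-469073 + V{\left(p,Y \right)}} = \frac{1}{-469073 - - \frac{495}{2}} = \frac{1}{-469073 + \left(-3 + \frac{501}{2}\right)} = \frac{1}{-469073 + \frac{495}{2}} = \frac{1}{- \frac{937651}{2}} = - \frac{2}{937651}$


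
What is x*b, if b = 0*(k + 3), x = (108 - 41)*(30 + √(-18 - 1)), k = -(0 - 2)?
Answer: 0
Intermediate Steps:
k = 2 (k = -1*(-2) = 2)
x = 2010 + 67*I*√19 (x = 67*(30 + √(-19)) = 67*(30 + I*√19) = 2010 + 67*I*√19 ≈ 2010.0 + 292.05*I)
b = 0 (b = 0*(2 + 3) = 0*5 = 0)
x*b = (2010 + 67*I*√19)*0 = 0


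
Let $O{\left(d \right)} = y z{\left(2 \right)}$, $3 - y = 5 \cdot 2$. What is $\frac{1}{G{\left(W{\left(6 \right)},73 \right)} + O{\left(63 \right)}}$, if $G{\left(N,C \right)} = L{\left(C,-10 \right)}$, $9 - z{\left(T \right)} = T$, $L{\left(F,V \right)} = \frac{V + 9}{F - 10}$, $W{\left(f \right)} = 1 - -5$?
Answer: $- \frac{63}{3088} \approx -0.020402$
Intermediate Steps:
$W{\left(f \right)} = 6$ ($W{\left(f \right)} = 1 + 5 = 6$)
$L{\left(F,V \right)} = \frac{9 + V}{-10 + F}$
$z{\left(T \right)} = 9 - T$
$y = -7$ ($y = 3 - 5 \cdot 2 = 3 - 10 = -7$)
$O{\left(d \right)} = -49$ ($O{\left(d \right)} = - 7 \left(9 - 2\right) = \left(-7\right) 7 = -49$)
$G{\left(N,C \right)} = - \frac{1}{-10 + C}$ ($G{\left(N,C \right)} = \frac{9 - 10}{-10 + C} = \frac{1}{-10 + C} \left(-1\right) = - \frac{1}{-10 + C}$)
$\frac{1}{G{\left(W{\left(6 \right)},73 \right)} + O{\left(63 \right)}} = \frac{1}{- \frac{1}{-10 + 73} - 49} = \frac{1}{- \frac{1}{63} - 49} = \frac{1}{- \frac{3088}{63}} = - \frac{63}{3088}$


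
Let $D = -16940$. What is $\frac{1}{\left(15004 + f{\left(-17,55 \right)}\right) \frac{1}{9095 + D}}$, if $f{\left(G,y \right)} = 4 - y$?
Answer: $- \frac{7845}{14953} \approx -0.52464$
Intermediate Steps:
$\frac{1}{\left(15004 + f{\left(-17,55 \right)}\right) \frac{1}{9095 + D}} = \frac{1}{\left(15004 + \left(4 - 55\right)\right) \frac{1}{9095 - 16940}} = \frac{1}{\left(15004 + \left(4 - 55\right)\right) \frac{1}{-7845}} = \frac{1}{\left(15004 - 51\right) \left(- \frac{1}{7845}\right)} = \frac{1}{14953 \left(- \frac{1}{7845}\right)} = \frac{1}{- \frac{14953}{7845}} = - \frac{7845}{14953}$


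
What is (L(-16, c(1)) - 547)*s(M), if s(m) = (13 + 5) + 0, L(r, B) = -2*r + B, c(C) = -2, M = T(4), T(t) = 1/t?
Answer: -9306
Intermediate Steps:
M = ¼ (M = 1/4 = ¼ ≈ 0.25000)
L(r, B) = B - 2*r
s(m) = 18 (s(m) = 18 + 0 = 18)
(L(-16, c(1)) - 547)*s(M) = ((-2 - 2*(-16)) - 547)*18 = ((-2 + 32) - 547)*18 = (30 - 547)*18 = -517*18 = -9306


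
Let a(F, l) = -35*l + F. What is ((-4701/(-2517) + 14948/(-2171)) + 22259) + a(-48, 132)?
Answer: 32032321764/1821469 ≈ 17586.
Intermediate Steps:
a(F, l) = F - 35*l
((-4701/(-2517) + 14948/(-2171)) + 22259) + a(-48, 132) = ((-4701/(-2517) + 14948/(-2171)) + 22259) + (-48 - 35*132) = ((-4701*(-1/2517) + 14948*(-1/2171)) + 22259) + (-48 - 4620) = ((1567/839 - 14948/2171) + 22259) - 4668 = (-9139415/1821469 + 22259) - 4668 = 40534939056/1821469 - 4668 = 32032321764/1821469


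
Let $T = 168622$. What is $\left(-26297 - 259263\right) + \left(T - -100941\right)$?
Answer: $-15997$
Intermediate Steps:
$\left(-26297 - 259263\right) + \left(T - -100941\right) = \left(-26297 - 259263\right) + \left(168622 - -100941\right) = -285560 + \left(168622 + 100941\right) = -285560 + 269563 = -15997$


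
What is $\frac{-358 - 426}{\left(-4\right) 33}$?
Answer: $\frac{196}{33} \approx 5.9394$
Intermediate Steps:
$\frac{-358 - 426}{\left(-4\right) 33} = - \frac{784}{-132} = \left(-784\right) \left(- \frac{1}{132}\right) = \frac{196}{33}$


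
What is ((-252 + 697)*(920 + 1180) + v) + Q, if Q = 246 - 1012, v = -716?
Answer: 933018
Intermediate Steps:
Q = -766
((-252 + 697)*(920 + 1180) + v) + Q = ((-252 + 697)*(920 + 1180) - 716) - 766 = (445*2100 - 716) - 766 = (934500 - 716) - 766 = 933784 - 766 = 933018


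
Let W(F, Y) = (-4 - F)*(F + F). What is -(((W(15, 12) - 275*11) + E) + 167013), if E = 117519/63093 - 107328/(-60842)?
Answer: -104554550335735/639784051 ≈ -1.6342e+5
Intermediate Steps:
E = 2320289417/639784051 (E = 117519*(1/63093) - 107328*(-1/60842) = 39173/21031 + 53664/30421 = 2320289417/639784051 ≈ 3.6267)
W(F, Y) = 2*F*(-4 - F) (W(F, Y) = (-4 - F)*(2*F) = 2*F*(-4 - F))
-(((W(15, 12) - 275*11) + E) + 167013) = -(((-2*15*(4 + 15) - 275*11) + 2320289417/639784051) + 167013) = -(((-2*15*19 - 3025) + 2320289417/639784051) + 167013) = -(((-570 - 3025) + 2320289417/639784051) + 167013) = -((-3595 + 2320289417/639784051) + 167013) = -(-2297703373928/639784051 + 167013) = -1*104554550335735/639784051 = -104554550335735/639784051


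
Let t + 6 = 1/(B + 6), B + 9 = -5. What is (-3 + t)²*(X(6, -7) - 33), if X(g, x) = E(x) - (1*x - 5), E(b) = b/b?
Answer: -26645/16 ≈ -1665.3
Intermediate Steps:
B = -14 (B = -9 - 5 = -14)
E(b) = 1
X(g, x) = 6 - x (X(g, x) = 1 - (1*x - 5) = 1 - (x - 5) = 1 - (-5 + x) = 1 + (5 - x) = 6 - x)
t = -49/8 (t = -6 + 1/(-14 + 6) = -6 + 1/(-8) = -6 - ⅛ = -49/8 ≈ -6.1250)
(-3 + t)²*(X(6, -7) - 33) = (-3 - 49/8)²*((6 - 1*(-7)) - 33) = (-73/8)²*((6 + 7) - 33) = 5329*(13 - 33)/64 = (5329/64)*(-20) = -26645/16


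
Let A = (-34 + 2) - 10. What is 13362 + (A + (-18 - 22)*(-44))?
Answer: 15080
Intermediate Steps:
A = -42 (A = -32 - 10 = -42)
13362 + (A + (-18 - 22)*(-44)) = 13362 + (-42 + (-18 - 22)*(-44)) = 13362 + (-42 - 40*(-44)) = 13362 + (-42 + 1760) = 13362 + 1718 = 15080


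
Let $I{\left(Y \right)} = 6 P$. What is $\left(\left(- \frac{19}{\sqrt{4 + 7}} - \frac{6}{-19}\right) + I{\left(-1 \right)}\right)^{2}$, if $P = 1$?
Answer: $\frac{288721}{3971} - \frac{240 \sqrt{11}}{11} \approx 0.34466$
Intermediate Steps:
$I{\left(Y \right)} = 6$ ($I{\left(Y \right)} = 6 \cdot 1 = 6$)
$\left(\left(- \frac{19}{\sqrt{4 + 7}} - \frac{6}{-19}\right) + I{\left(-1 \right)}\right)^{2} = \left(\left(- \frac{19}{\sqrt{4 + 7}} - \frac{6}{-19}\right) + 6\right)^{2} = \left(\left(- \frac{19}{\sqrt{11}} - - \frac{6}{19}\right) + 6\right)^{2} = \left(\left(- 19 \frac{\sqrt{11}}{11} + \frac{6}{19}\right) + 6\right)^{2} = \left(\left(- \frac{19 \sqrt{11}}{11} + \frac{6}{19}\right) + 6\right)^{2} = \left(\left(\frac{6}{19} - \frac{19 \sqrt{11}}{11}\right) + 6\right)^{2} = \left(\frac{120}{19} - \frac{19 \sqrt{11}}{11}\right)^{2}$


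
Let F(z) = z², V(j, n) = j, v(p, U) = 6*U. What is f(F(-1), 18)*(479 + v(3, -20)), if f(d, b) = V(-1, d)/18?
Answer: -359/18 ≈ -19.944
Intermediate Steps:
f(d, b) = -1/18
f(F(-1), 18)*(479 + v(3, -20)) = -(479 + 6*(-20))/18 = -(479 - 120)/18 = -1/18*359 = -359/18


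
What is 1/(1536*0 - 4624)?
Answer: -1/4624 ≈ -0.00021626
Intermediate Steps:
1/(1536*0 - 4624) = 1/(0 - 4624) = 1/(-4624) = -1/4624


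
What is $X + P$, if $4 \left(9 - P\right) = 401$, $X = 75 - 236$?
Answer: $- \frac{1009}{4} \approx -252.25$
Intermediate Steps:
$X = -161$ ($X = 75 - 236 = -161$)
$P = - \frac{365}{4}$ ($P = 9 - \frac{401}{4} = - \frac{365}{4} \approx -91.25$)
$X + P = -161 - \frac{365}{4} = - \frac{1009}{4}$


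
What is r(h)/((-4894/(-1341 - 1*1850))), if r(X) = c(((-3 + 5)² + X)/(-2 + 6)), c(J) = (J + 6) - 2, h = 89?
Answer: 347819/19576 ≈ 17.768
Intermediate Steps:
c(J) = 4 + J (c(J) = (6 + J) - 2 = 4 + J)
r(X) = 5 + X/4 (r(X) = 4 + ((-3 + 5)² + X)/(-2 + 6) = 4 + (2² + X)/4 = 4 + (4 + X)*(¼) = 4 + (1 + X/4) = 5 + X/4)
r(h)/((-4894/(-1341 - 1*1850))) = (5 + (¼)*89)/((-4894/(-1341 - 1*1850))) = (5 + 89/4)/((-4894/(-1341 - 1850))) = 109/(4*((-4894/(-3191)))) = 109/(4*((-4894*(-1/3191)))) = 109/(4*(4894/3191)) = (109/4)*(3191/4894) = 347819/19576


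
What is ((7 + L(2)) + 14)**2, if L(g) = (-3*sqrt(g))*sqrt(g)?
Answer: 225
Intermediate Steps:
L(g) = -3*g
((7 + L(2)) + 14)**2 = ((7 - 3*2) + 14)**2 = ((7 - 6) + 14)**2 = (1 + 14)**2 = 15**2 = 225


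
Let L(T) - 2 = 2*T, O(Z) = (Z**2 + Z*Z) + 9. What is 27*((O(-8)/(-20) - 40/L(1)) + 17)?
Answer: 81/20 ≈ 4.0500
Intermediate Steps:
O(Z) = 9 + 2*Z**2 (O(Z) = (Z**2 + Z**2) + 9 = 2*Z**2 + 9 = 9 + 2*Z**2)
L(T) = 2 + 2*T
27*((O(-8)/(-20) - 40/L(1)) + 17) = 27*(((9 + 2*(-8)**2)/(-20) - 40/(2 + 2*1)) + 17) = 27*(((9 + 2*64)*(-1/20) - 40/(2 + 2)) + 17) = 27*(((9 + 128)*(-1/20) - 40/4) + 17) = 27*((137*(-1/20) - 40*1/4) + 17) = 27*((-137/20 - 10) + 17) = 27*(-337/20 + 17) = 27*(3/20) = 81/20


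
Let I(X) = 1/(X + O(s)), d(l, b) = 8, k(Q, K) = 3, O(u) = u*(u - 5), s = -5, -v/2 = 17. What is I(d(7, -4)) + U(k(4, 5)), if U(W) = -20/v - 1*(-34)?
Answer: 34121/986 ≈ 34.605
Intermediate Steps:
v = -34 (v = -2*17 = -34)
O(u) = u*(-5 + u)
U(W) = 588/17 (U(W) = -20/(-34) - 1*(-34) = -20*(-1/34) + 34 = 10/17 + 34 = 588/17)
I(X) = 1/(50 + X) (I(X) = 1/(X - 5*(-5 - 5)) = 1/(X - 5*(-10)) = 1/(X + 50) = 1/(50 + X))
I(d(7, -4)) + U(k(4, 5)) = 1/(50 + 8) + 588/17 = 1/58 + 588/17 = 34121/986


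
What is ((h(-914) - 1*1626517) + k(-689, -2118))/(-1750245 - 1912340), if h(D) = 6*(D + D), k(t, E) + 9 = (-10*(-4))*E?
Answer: 1722214/3662585 ≈ 0.47022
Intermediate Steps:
k(t, E) = -9 + 40*E (k(t, E) = -9 + (-10*(-4))*E = -9 + 40*E)
h(D) = 12*D (h(D) = 6*(2*D) = 12*D)
((h(-914) - 1*1626517) + k(-689, -2118))/(-1750245 - 1912340) = ((12*(-914) - 1*1626517) + (-9 + 40*(-2118)))/(-1750245 - 1912340) = ((-10968 - 1626517) + (-9 - 84720))/(-3662585) = (-1637485 - 84729)*(-1/3662585) = -1722214*(-1/3662585) = 1722214/3662585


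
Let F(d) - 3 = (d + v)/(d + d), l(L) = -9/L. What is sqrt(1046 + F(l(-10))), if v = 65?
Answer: sqrt(39082)/6 ≈ 32.949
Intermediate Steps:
F(d) = 3 + (65 + d)/(2*d) (F(d) = 3 + (d + 65)/(d + d) = 3 + (65 + d)/((2*d)) = 3 + (65 + d)*(1/(2*d)) = 3 + (65 + d)/(2*d))
sqrt(1046 + F(l(-10))) = sqrt(1046 + (65 + 7*(-9/(-10)))/(2*((-9/(-10))))) = sqrt(1046 + (65 + 7*(-9*(-1/10)))/(2*((-9*(-1/10))))) = sqrt(1046 + (65 + 7*(9/10))/(2*(9/10))) = sqrt(1046 + (1/2)*(10/9)*(65 + 63/10)) = sqrt(1046 + (1/2)*(10/9)*(713/10)) = sqrt(1046 + 713/18) = sqrt(19541/18) = sqrt(39082)/6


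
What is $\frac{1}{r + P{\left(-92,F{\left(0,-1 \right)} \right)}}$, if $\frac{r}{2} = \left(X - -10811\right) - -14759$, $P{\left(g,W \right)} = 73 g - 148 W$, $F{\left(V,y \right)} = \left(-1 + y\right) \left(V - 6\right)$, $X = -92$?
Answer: $\frac{1}{42464} \approx 2.3549 \cdot 10^{-5}$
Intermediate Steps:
$F{\left(V,y \right)} = \left(-1 + y\right) \left(-6 + V\right)$
$P{\left(g,W \right)} = - 148 W + 73 g$
$r = 50956$ ($r = 2 \left(\left(-92 - -10811\right) - -14759\right) = 2 \left(\left(-92 + 10811\right) + 14759\right) = 2 \left(10719 + 14759\right) = 2 \cdot 25478 = 50956$)
$\frac{1}{r + P{\left(-92,F{\left(0,-1 \right)} \right)}} = \frac{1}{50956 - \left(6716 + 148 \left(6 - 0 - -6 + 0 \left(-1\right)\right)\right)} = \frac{1}{50956 - \left(6716 + 148 \left(6 + 0 + 6 + 0\right)\right)} = \frac{1}{50956 - 8492} = \frac{1}{42464}$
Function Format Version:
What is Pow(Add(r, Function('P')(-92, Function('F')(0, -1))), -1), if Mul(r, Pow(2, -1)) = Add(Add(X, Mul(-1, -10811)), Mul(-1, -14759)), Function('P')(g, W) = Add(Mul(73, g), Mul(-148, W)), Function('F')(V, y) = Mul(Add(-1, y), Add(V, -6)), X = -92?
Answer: Rational(1, 42464) ≈ 2.3549e-5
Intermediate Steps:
Function('F')(V, y) = Mul(Add(-1, y), Add(-6, V))
Function('P')(g, W) = Add(Mul(-148, W), Mul(73, g))
r = 50956 (r = Mul(2, Add(Add(-92, Mul(-1, -10811)), Mul(-1, -14759))) = Mul(2, Add(Add(-92, 10811), 14759)) = Mul(2, Add(10719, 14759)) = Mul(2, 25478) = 50956)
Pow(Add(r, Function('P')(-92, Function('F')(0, -1))), -1) = Pow(Add(50956, Add(Mul(-148, Add(6, Mul(-1, 0), Mul(-6, -1), Mul(0, -1))), Mul(73, -92))), -1) = Pow(Add(50956, Add(Mul(-148, Add(6, 0, 6, 0)), -6716)), -1) = Pow(Add(50956, Add(Mul(-148, 12), -6716)), -1) = Pow(Add(50956, Add(-1776, -6716)), -1) = Pow(Add(50956, -8492), -1) = Pow(42464, -1) = Rational(1, 42464)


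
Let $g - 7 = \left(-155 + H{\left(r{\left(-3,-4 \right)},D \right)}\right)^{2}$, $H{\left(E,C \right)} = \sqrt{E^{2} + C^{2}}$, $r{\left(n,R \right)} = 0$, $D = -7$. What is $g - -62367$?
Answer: $84278$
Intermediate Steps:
$H{\left(E,C \right)} = \sqrt{C^{2} + E^{2}}$
$g = 21911$ ($g = 7 + \left(-155 + \sqrt{\left(-7\right)^{2} + 0^{2}}\right)^{2} = 7 + \left(-155 + \sqrt{49 + 0}\right)^{2} = 7 + \left(-155 + \sqrt{49}\right)^{2} = 7 + \left(-155 + 7\right)^{2} = 7 + \left(-148\right)^{2} = 7 + 21904 = 21911$)
$g - -62367 = 21911 - -62367 = 21911 + 62367 = 84278$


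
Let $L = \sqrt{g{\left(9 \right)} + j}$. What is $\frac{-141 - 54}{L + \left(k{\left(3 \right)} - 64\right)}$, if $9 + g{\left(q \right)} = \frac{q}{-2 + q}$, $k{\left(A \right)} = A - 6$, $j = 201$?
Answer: $\frac{18291}{6014} + \frac{39 \sqrt{9471}}{6014} \approx 3.6725$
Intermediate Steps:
$k{\left(A \right)} = -6 + A$ ($k{\left(A \right)} = A - 6 = -6 + A$)
$g{\left(q \right)} = -9 + \frac{q}{-2 + q}$
$L = \frac{\sqrt{9471}}{7}$ ($L = \sqrt{\frac{2 \left(9 - 36\right)}{-2 + 9} + 201} = \sqrt{\frac{2 \left(9 - 36\right)}{7} + 201} = \sqrt{2 \cdot \frac{1}{7} \left(-27\right) + 201} = \sqrt{- \frac{54}{7} + 201} = \sqrt{\frac{1353}{7}} = \frac{\sqrt{9471}}{7} \approx 13.903$)
$\frac{-141 - 54}{L + \left(k{\left(3 \right)} - 64\right)} = \frac{-141 - 54}{\frac{\sqrt{9471}}{7} + \left(\left(-6 + 3\right) - 64\right)} = - \frac{195}{\frac{\sqrt{9471}}{7} - 67} = - \frac{195}{-67 + \frac{\sqrt{9471}}{7}}$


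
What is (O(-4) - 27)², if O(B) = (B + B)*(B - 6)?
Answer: 2809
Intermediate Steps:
O(B) = 2*B*(-6 + B) (O(B) = (2*B)*(-6 + B) = 2*B*(-6 + B))
(O(-4) - 27)² = (2*(-4)*(-6 - 4) - 27)² = (2*(-4)*(-10) - 27)² = (80 - 27)² = 53² = 2809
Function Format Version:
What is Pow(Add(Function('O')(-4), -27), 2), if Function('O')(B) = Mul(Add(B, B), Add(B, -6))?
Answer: 2809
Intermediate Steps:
Function('O')(B) = Mul(2, B, Add(-6, B)) (Function('O')(B) = Mul(Mul(2, B), Add(-6, B)) = Mul(2, B, Add(-6, B)))
Pow(Add(Function('O')(-4), -27), 2) = Pow(Add(Mul(2, -4, Add(-6, -4)), -27), 2) = Pow(Add(Mul(2, -4, -10), -27), 2) = Pow(Add(80, -27), 2) = Pow(53, 2) = 2809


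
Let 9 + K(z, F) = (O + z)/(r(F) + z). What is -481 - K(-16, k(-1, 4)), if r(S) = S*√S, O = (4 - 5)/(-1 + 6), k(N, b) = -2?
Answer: (-4720*√2 + 37841*I)/(10*(√2 - 8*I)) ≈ -472.98 + 0.17356*I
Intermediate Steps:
O = -⅕ (O = -1/5 = -1*⅕ = -⅕ ≈ -0.20000)
r(S) = S^(3/2)
K(z, F) = -9 + (-⅕ + z)/(z + F^(3/2)) (K(z, F) = -9 + (-⅕ + z)/(F^(3/2) + z) = -9 + (-⅕ + z)/(z + F^(3/2)))
-481 - K(-16, k(-1, 4)) = -481 - (-⅕ - (-18)*I*√2 - 8*(-16))/(-16 + (-2)^(3/2)) = -481 - (-⅕ - (-18)*I*√2 + 128)/(-16 - 2*I*√2) = -481 - (-⅕ + 18*I*√2 + 128)/(-16 - 2*I*√2) = -481 - (639/5 + 18*I*√2)/(-16 - 2*I*√2)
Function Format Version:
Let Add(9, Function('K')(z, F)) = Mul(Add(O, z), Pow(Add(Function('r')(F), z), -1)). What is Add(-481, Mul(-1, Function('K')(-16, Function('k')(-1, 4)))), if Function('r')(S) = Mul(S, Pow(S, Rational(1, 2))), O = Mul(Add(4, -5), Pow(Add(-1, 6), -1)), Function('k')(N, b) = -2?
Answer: Mul(Rational(1, 10), Pow(Add(Pow(2, Rational(1, 2)), Mul(-8, I)), -1), Add(Mul(-4720, Pow(2, Rational(1, 2))), Mul(37841, I))) ≈ Add(-472.98, Mul(0.17356, I))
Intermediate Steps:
O = Rational(-1, 5) (O = Mul(-1, Pow(5, -1)) = Mul(-1, Rational(1, 5)) = Rational(-1, 5) ≈ -0.20000)
Function('r')(S) = Pow(S, Rational(3, 2))
Function('K')(z, F) = Add(-9, Mul(Pow(Add(z, Pow(F, Rational(3, 2))), -1), Add(Rational(-1, 5), z))) (Function('K')(z, F) = Add(-9, Mul(Add(Rational(-1, 5), z), Pow(Add(Pow(F, Rational(3, 2)), z), -1))) = Add(-9, Mul(Add(Rational(-1, 5), z), Pow(Add(z, Pow(F, Rational(3, 2))), -1))) = Add(-9, Mul(Pow(Add(z, Pow(F, Rational(3, 2))), -1), Add(Rational(-1, 5), z))))
Add(-481, Mul(-1, Function('K')(-16, Function('k')(-1, 4)))) = Add(-481, Mul(-1, Mul(Pow(Add(-16, Pow(-2, Rational(3, 2))), -1), Add(Rational(-1, 5), Mul(-9, Pow(-2, Rational(3, 2))), Mul(-8, -16))))) = Add(-481, Mul(-1, Mul(Pow(Add(-16, Mul(-2, I, Pow(2, Rational(1, 2)))), -1), Add(Rational(-1, 5), Mul(-9, Mul(-2, I, Pow(2, Rational(1, 2)))), 128)))) = Add(-481, Mul(-1, Mul(Pow(Add(-16, Mul(-2, I, Pow(2, Rational(1, 2)))), -1), Add(Rational(-1, 5), Mul(18, I, Pow(2, Rational(1, 2))), 128)))) = Add(-481, Mul(-1, Mul(Pow(Add(-16, Mul(-2, I, Pow(2, Rational(1, 2)))), -1), Add(Rational(639, 5), Mul(18, I, Pow(2, Rational(1, 2))))))) = Add(-481, Mul(-1, Pow(Add(-16, Mul(-2, I, Pow(2, Rational(1, 2)))), -1), Add(Rational(639, 5), Mul(18, I, Pow(2, Rational(1, 2))))))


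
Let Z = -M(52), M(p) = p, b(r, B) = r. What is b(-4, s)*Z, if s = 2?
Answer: 208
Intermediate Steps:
Z = -52 (Z = -1*52 = -52)
b(-4, s)*Z = -4*(-52) = 208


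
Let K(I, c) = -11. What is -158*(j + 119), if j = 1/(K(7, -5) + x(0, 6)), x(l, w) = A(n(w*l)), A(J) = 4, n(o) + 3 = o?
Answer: -131456/7 ≈ -18779.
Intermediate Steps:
n(o) = -3 + o
x(l, w) = 4
j = -⅐ (j = 1/(-11 + 4) = 1/(-7) = -⅐ ≈ -0.14286)
-158*(j + 119) = -158*(-⅐ + 119) = -158*832/7 = -131456/7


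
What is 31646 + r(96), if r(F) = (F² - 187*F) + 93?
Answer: 23003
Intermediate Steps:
r(F) = 93 + F² - 187*F
31646 + r(96) = 31646 + (93 + 96² - 187*96) = 31646 + (93 + 9216 - 17952) = 31646 - 8643 = 23003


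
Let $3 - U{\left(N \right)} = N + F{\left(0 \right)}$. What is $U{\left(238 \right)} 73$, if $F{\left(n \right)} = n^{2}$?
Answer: $-17155$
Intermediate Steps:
$U{\left(N \right)} = 3 - N$ ($U{\left(N \right)} = 3 - \left(N + 0^{2}\right) = 3 - \left(N + 0\right) = 3 - N$)
$U{\left(238 \right)} 73 = \left(3 - 238\right) 73 = \left(-235\right) 73 = -17155$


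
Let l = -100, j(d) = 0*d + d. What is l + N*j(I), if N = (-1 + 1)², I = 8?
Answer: -100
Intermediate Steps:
j(d) = d (j(d) = 0 + d = d)
N = 0 (N = 0² = 0)
l + N*j(I) = -100 + 0*8 = -100 + 0 = -100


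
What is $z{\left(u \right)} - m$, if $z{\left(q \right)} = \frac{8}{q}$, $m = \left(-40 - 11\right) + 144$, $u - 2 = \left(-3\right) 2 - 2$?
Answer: $- \frac{283}{3} \approx -94.333$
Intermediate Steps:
$u = -6$ ($u = 2 - 8 = -6$)
$m = 93$ ($m = -51 + 144 = 93$)
$z{\left(u \right)} - m = \frac{8}{-6} - 93 = 8 \left(- \frac{1}{6}\right) - 93 = - \frac{4}{3} - 93 = - \frac{283}{3}$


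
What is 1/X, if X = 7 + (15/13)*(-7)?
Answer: -13/14 ≈ -0.92857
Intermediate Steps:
X = -14/13 (X = 7 + (15*(1/13))*(-7) = 7 + (15/13)*(-7) = 7 - 105/13 = -14/13 ≈ -1.0769)
1/X = 1/(-14/13) = -13/14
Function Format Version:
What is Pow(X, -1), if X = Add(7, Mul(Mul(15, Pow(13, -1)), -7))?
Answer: Rational(-13, 14) ≈ -0.92857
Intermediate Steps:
X = Rational(-14, 13) (X = Add(7, Mul(Mul(15, Rational(1, 13)), -7)) = Add(7, Mul(Rational(15, 13), -7)) = Add(7, Rational(-105, 13)) = Rational(-14, 13) ≈ -1.0769)
Pow(X, -1) = Pow(Rational(-14, 13), -1) = Rational(-13, 14)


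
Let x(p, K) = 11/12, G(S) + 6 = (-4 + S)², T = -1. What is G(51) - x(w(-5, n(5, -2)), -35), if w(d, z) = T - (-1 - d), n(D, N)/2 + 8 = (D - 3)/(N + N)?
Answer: 26425/12 ≈ 2202.1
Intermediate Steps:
n(D, N) = -16 + (-3 + D)/N (n(D, N) = -16 + 2*((D - 3)/(N + N)) = -16 + 2*((-3 + D)/((2*N))) = -16 + 2*((-3 + D)*(1/(2*N))) = -16 + 2*((-3 + D)/(2*N)) = -16 + (-3 + D)/N)
G(S) = -6 + (-4 + S)²
w(d, z) = d (w(d, z) = -1 - (-1 - d) = -1 + (1 + d) = d)
x(p, K) = 11/12 (x(p, K) = 11*(1/12) = 11/12)
G(51) - x(w(-5, n(5, -2)), -35) = (-6 + (-4 + 51)²) - 1*11/12 = (-6 + 47²) - 11/12 = (-6 + 2209) - 11/12 = 2203 - 11/12 = 26425/12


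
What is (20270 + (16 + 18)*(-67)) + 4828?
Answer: 22820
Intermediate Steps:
(20270 + (16 + 18)*(-67)) + 4828 = (20270 + 34*(-67)) + 4828 = (20270 - 2278) + 4828 = 17992 + 4828 = 22820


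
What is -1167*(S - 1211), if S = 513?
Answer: 814566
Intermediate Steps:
-1167*(S - 1211) = -1167*(513 - 1211) = -1167*(-698) = 814566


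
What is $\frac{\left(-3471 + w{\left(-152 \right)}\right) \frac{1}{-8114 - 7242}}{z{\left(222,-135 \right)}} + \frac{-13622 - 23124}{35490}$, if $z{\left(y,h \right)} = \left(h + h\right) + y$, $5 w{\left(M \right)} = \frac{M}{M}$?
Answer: $- \frac{453470239}{435987552} \approx -1.0401$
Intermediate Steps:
$w{\left(M \right)} = \frac{1}{5}$ ($w{\left(M \right)} = \frac{M \frac{1}{M}}{5} = \frac{1}{5} \cdot 1 = \frac{1}{5}$)
$z{\left(y,h \right)} = y + 2 h$ ($z{\left(y,h \right)} = 2 h + y = y + 2 h$)
$\frac{\left(-3471 + w{\left(-152 \right)}\right) \frac{1}{-8114 - 7242}}{z{\left(222,-135 \right)}} + \frac{-13622 - 23124}{35490} = \frac{\left(-3471 + \frac{1}{5}\right) \frac{1}{-8114 - 7242}}{222 + 2 \left(-135\right)} + \frac{-13622 - 23124}{35490} = \frac{\left(- \frac{17354}{5}\right) \frac{1}{-15356}}{222 - 270} + \left(-13622 - 23124\right) \frac{1}{35490} = \frac{\left(- \frac{17354}{5}\right) \left(- \frac{1}{15356}\right)}{-48} - \frac{18373}{17745} = \frac{8677}{38390} \left(- \frac{1}{48}\right) - \frac{18373}{17745} = - \frac{8677}{1842720} - \frac{18373}{17745} = - \frac{453470239}{435987552}$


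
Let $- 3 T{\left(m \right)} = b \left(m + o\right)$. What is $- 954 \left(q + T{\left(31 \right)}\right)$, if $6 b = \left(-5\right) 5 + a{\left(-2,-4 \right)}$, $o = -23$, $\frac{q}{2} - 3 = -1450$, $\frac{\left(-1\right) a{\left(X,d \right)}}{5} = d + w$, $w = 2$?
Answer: $2754516$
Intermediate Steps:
$a{\left(X,d \right)} = -10 - 5 d$ ($a{\left(X,d \right)} = - 5 \left(d + 2\right) = - 5 \left(2 + d\right) = -10 - 5 d$)
$q = -2894$ ($q = 6 + 2 \left(-1450\right) = 6 - 2900 = -2894$)
$b = - \frac{5}{2}$ ($b = \frac{\left(-5\right) 5 - -10}{6} = \frac{-25 + \left(-10 + 20\right)}{6} = \frac{-25 + 10}{6} = \frac{1}{6} \left(-15\right) = - \frac{5}{2} \approx -2.5$)
$T{\left(m \right)} = - \frac{115}{6} + \frac{5 m}{6}$ ($T{\left(m \right)} = - \frac{\left(- \frac{5}{2}\right) \left(m - 23\right)}{3} = - \frac{\left(- \frac{5}{2}\right) \left(-23 + m\right)}{3} = - \frac{\frac{115}{2} - \frac{5 m}{2}}{3} = - \frac{115}{6} + \frac{5 m}{6}$)
$- 954 \left(q + T{\left(31 \right)}\right) = - 954 \left(-2894 + \left(- \frac{115}{6} + \frac{5}{6} \cdot 31\right)\right) = - 954 \left(-2894 + \left(- \frac{115}{6} + \frac{155}{6}\right)\right) = - 954 \left(-2894 + \frac{20}{3}\right) = \left(-954\right) \left(- \frac{8662}{3}\right) = 2754516$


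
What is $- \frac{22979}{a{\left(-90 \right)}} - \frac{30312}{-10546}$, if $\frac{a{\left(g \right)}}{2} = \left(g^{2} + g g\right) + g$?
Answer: $\frac{367158053}{169896060} \approx 2.1611$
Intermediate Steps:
$a{\left(g \right)} = 2 g + 4 g^{2}$ ($a{\left(g \right)} = 2 \left(\left(g^{2} + g g\right) + g\right) = 2 \left(\left(g^{2} + g^{2}\right) + g\right) = 2 \left(2 g^{2} + g\right) = 2 \left(g + 2 g^{2}\right) = 2 g + 4 g^{2}$)
$- \frac{22979}{a{\left(-90 \right)}} - \frac{30312}{-10546} = - \frac{22979}{2 \left(-90\right) \left(1 + 2 \left(-90\right)\right)} - \frac{30312}{-10546} = - \frac{22979}{2 \left(-90\right) \left(1 - 180\right)} - - \frac{15156}{5273} = - \frac{22979}{2 \left(-90\right) \left(-179\right)} + \frac{15156}{5273} = - \frac{22979}{32220} + \frac{15156}{5273} = \frac{367158053}{169896060}$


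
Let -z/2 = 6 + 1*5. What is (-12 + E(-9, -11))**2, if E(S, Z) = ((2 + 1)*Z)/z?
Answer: 441/4 ≈ 110.25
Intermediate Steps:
z = -22 (z = -2*(6 + 1*5) = -2*(6 + 5) = -2*11 = -22)
E(S, Z) = -3*Z/22 (E(S, Z) = ((2 + 1)*Z)/(-22) = (3*Z)*(-1/22) = -3*Z/22)
(-12 + E(-9, -11))**2 = (-12 - 3/22*(-11))**2 = (-12 + 3/2)**2 = (-21/2)**2 = 441/4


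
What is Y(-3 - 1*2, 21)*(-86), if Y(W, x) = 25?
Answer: -2150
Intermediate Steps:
Y(-3 - 1*2, 21)*(-86) = 25*(-86) = -2150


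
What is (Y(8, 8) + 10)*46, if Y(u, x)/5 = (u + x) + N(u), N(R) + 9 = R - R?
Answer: 2070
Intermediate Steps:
N(R) = -9 (N(R) = -9 + (R - R) = -9 + 0 = -9)
Y(u, x) = -45 + 5*u + 5*x (Y(u, x) = 5*((u + x) - 9) = 5*(-9 + u + x) = -45 + 5*u + 5*x)
(Y(8, 8) + 10)*46 = ((-45 + 5*8 + 5*8) + 10)*46 = ((-45 + 40 + 40) + 10)*46 = (35 + 10)*46 = 45*46 = 2070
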